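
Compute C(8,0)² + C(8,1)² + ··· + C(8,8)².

Σ C(8,i)² is the coefficient of x^8 in (1+x)^8(1+x)^8 = (1+x)^16, i.e. C(16,8) = 12870.

12870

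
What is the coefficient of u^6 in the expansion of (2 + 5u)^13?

The general term is C(13,j)·(2)^j·(5u)^(13-j); the u^6 term has j = 7.
C(13,7) = 1716.
Coefficient = C(13,7) · 2^7 · 5^6 = 1716 · 128 · 15625 = 3432000000.

3432000000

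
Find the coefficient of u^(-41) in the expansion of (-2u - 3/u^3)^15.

General term: C(15,j)·(-2u)^j·(-3/u^3)^(15-j), with u-exponent 1j − 3(15−j) = 4j − 45.
Set 4j − 45 = -41: j = 1.
C(15,1) = 15; (-2)^1 = -2; (-3)^14 = 4782969.
Coefficient = 15 · (-2) · 4782969 = -143489070.

-143489070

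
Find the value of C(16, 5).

4368

C(16,5) = (16·15·14·13·12) / 5! = 524160 / 120 = 4368.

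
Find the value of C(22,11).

705432

C(22,11) = (22·21·20·19·18·17·16·15·14·13·12) / 11! = 28158588057600 / 39916800 = 705432.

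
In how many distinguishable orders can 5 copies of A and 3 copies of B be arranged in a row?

Choose positions for the A's: C(8,5) = 56.

56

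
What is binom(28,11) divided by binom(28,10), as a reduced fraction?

18/11

C(n,k+1)/C(n,k) = (n−k)/(k+1) = (28−10)/(10+1) = 18/11.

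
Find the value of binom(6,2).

C(6,2) = (6·5) / 2! = 30 / 2 = 15.

15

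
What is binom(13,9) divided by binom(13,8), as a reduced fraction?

C(n,k+1)/C(n,k) = (n−k)/(k+1) = (13−8)/(8+1) = 5/9.

5/9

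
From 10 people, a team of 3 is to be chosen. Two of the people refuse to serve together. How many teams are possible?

112

All 3-subsets: C(10,3) = 120. Those containing both fixed elements: C(8,1) = 8.
120 − 8 = 112.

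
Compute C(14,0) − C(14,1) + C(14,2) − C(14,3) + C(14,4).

715

The partial alternating sum Σ_{k=0}^{4} (−1)^k C(14,k) = (−1)^4 C(13,4) = 715.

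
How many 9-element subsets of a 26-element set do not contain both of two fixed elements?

2778446

All 9-subsets: C(26,9) = 3124550. Those containing both fixed elements: C(24,7) = 346104.
3124550 − 346104 = 2778446.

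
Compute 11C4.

C(11,4) = (11·10·9·8) / 4! = 7920 / 24 = 330.

330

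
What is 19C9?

92378

C(19,9) = (19·18·17·16·15·14·13·12·11) / 9! = 33522128640 / 362880 = 92378.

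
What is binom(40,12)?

5586853480

C(40,12) = (40·39·38·37·36·35·34·33·32·31·30·29) / 12! = 2676111755885568000 / 479001600 = 5586853480.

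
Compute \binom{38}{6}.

2760681

C(38,6) = (38·37·36·35·34·33) / 6! = 1987690320 / 720 = 2760681.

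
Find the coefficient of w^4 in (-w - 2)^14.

The general term is C(14,j)·(-w)^j·(-2)^(14-j); the w^4 term has j = 4.
C(14,4) = 1001.
Coefficient = C(14,4) · (-2)^10 = 1001 · 1024 = 1025024.

1025024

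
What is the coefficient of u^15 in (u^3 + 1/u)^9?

General term: C(9,j)·(u^3)^j·(1/u)^(9-j), with u-exponent 3j − 1(9−j) = 4j − 9.
Set 4j − 9 = 15: j = 6.
C(9,6) = 84; 1^6 = 1; 1^3 = 1.
Coefficient = 84 · 1 · 1 = 84.

84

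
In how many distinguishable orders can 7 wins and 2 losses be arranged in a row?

36

Choose positions for the wins: C(9,7) = 36.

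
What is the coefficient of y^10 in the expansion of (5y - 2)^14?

156406250000

The general term is C(14,j)·(5y)^j·(-2)^(14-j); the y^10 term has j = 10.
C(14,10) = 1001.
Coefficient = C(14,10) · 5^10 · (-2)^4 = 1001 · 9765625 · 16 = 156406250000.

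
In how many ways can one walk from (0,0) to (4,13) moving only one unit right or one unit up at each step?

Each path is a sequence of 17 steps with 4 rights: C(17,4) = 2380.

2380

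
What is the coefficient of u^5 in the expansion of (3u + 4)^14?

The general term is C(14,j)·(3u)^j·(4)^(14-j); the u^5 term has j = 5.
C(14,5) = 2002.
Coefficient = C(14,5) · 3^5 · 4^9 = 2002 · 243 · 262144 = 127529385984.

127529385984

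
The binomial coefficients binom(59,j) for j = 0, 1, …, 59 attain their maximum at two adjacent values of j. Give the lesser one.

29

For odd n = 59, C(59,j) peaks at j = (n−1)/2 and (n+1)/2; the lesser is 29.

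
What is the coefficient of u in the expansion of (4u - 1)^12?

The general term is C(12,j)·(4u)^j·(-1)^(12-j); the u^1 term has j = 1.
C(12,1) = 12.
Coefficient = C(12,1) · 4^1 · (-1)^11 = 12 · 4 · (-1) = -48.

-48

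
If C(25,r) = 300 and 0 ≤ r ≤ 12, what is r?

C(25,r) increases on 0 ≤ r ≤ 12. C(25,1) = 25 and C(25,2) = 300, so r = 2.

2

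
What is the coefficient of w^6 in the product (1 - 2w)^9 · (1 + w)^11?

690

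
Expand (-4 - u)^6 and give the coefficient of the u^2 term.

3840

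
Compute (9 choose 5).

126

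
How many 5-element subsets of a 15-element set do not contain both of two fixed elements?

All 5-subsets: C(15,5) = 3003. Those containing both fixed elements: C(13,3) = 286.
3003 − 286 = 2717.

2717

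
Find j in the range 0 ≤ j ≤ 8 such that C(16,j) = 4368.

C(16,j) increases on 0 ≤ j ≤ 8. C(16,4) = 1820 and C(16,5) = 4368, so j = 5.

5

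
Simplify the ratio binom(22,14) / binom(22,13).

9/14

C(n,k+1)/C(n,k) = (n−k)/(k+1) = (22−13)/(13+1) = 9/14.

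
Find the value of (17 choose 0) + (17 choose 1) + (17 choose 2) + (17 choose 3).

1 + 17 + 136 + 680 = 834.

834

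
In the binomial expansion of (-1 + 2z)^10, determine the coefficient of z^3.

The general term is C(10,j)·(-1)^j·(2z)^(10-j); the z^3 term has j = 7.
C(10,7) = 120.
Coefficient = C(10,7) · (-1)^7 · 2^3 = 120 · (-1) · 8 = -960.

-960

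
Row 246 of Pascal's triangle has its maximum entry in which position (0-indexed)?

123

C(246,i) is maximized at i = 246/2 = 123.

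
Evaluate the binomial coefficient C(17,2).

136

C(17,2) = (17·16) / 2! = 272 / 2 = 136.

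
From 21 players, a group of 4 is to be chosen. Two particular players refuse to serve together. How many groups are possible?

All 4-subsets: C(21,4) = 5985. Those containing both fixed elements: C(19,2) = 171.
5985 − 171 = 5814.

5814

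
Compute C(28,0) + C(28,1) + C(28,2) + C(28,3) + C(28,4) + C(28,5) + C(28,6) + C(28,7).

1 + 28 + 378 + 3276 + 20475 + 98280 + 376740 + 1184040 = 1683218.

1683218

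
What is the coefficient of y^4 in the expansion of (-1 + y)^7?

The general term is C(7,j)·(-1)^j·(y)^(7-j); the y^4 term has j = 3.
C(7,3) = 35.
Coefficient = C(7,3) · (-1)^3 = 35 · (-1) = -35.

-35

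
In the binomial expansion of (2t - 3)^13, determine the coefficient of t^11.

1437696

The general term is C(13,j)·(2t)^j·(-3)^(13-j); the t^11 term has j = 11.
C(13,11) = 78.
Coefficient = C(13,11) · 2^11 · (-3)^2 = 78 · 2048 · 9 = 1437696.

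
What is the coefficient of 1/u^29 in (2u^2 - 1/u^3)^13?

General term: C(13,j)·(2u^2)^j·(-1/u^3)^(13-j), with u-exponent 2j − 3(13−j) = 5j − 39.
Set 5j − 39 = -29: j = 2.
C(13,2) = 78; 2^2 = 4; (-1)^11 = -1.
Coefficient = 78 · 4 · (-1) = -312.

-312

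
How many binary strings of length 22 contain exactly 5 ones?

26334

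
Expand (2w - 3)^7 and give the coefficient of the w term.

The general term is C(7,j)·(2w)^j·(-3)^(7-j); the w^1 term has j = 1.
C(7,1) = 7.
Coefficient = C(7,1) · 2^1 · (-3)^6 = 7 · 2 · 729 = 10206.

10206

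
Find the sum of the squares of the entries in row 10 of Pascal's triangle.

184756

Σ C(10,i)² is the coefficient of x^10 in (1+x)^10(1+x)^10 = (1+x)^20, i.e. C(20,10) = 184756.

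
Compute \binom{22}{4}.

7315

C(22,4) = (22·21·20·19) / 4! = 175560 / 24 = 7315.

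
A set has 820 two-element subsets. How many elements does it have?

41

n(n−1)/2 = 820 ⇒ n(n−1) = 1640. Since 41·40 = 1640, n = 41.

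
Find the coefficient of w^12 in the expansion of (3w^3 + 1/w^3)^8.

20412

General term: C(8,j)·(3w^3)^j·(1/w^3)^(8-j), with w-exponent 3j − 3(8−j) = 6j − 24.
Set 6j − 24 = 12: j = 6.
C(8,6) = 28; 3^6 = 729; 1^2 = 1.
Coefficient = 28 · 729 · 1 = 20412.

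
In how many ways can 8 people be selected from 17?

This is C(17,8) = 24310.

24310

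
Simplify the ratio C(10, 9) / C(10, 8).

2/9

C(n,k+1)/C(n,k) = (n−k)/(k+1) = (10−8)/(8+1) = 2/9.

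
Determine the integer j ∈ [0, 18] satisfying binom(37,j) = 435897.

5

C(37,j) increases on 0 ≤ j ≤ 18. C(37,4) = 66045 and C(37,5) = 435897, so j = 5.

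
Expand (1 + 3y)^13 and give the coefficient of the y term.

The general term is C(13,j)·(1)^j·(3y)^(13-j); the y^1 term has j = 12.
C(13,12) = 13.
Coefficient = C(13,12) · 3^1 = 13 · 3 = 39.

39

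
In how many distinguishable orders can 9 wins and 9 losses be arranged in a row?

48620

Choose positions for the wins: C(18,9) = 48620.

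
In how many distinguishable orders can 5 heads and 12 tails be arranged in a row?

6188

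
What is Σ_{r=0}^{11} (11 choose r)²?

705432

By Vandermonde's identity, Σ C(11,r)² = C(22,11) = 705432.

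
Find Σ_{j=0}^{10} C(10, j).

Setting x = 1 in (1+x)^10 gives Σ C(10,j) = 2^10 = 1024.

1024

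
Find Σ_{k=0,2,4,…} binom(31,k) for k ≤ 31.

Half of (1+1)^31 + (1−1)^31 gives the even-index sum: 2^30 = 1073741824.

1073741824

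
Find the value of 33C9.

38567100

C(33,9) = (33·32·31·30·29·28·27·26·25) / 9! = 13995229248000 / 362880 = 38567100.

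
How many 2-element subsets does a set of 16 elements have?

120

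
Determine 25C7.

C(25,7) = (25·24·23·22·21·20·19) / 7! = 2422728000 / 5040 = 480700.

480700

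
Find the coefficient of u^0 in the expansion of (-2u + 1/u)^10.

-8064

General term: C(10,j)·(-2u)^j·(1/u)^(10-j), with u-exponent 1j − 1(10−j) = 2j − 10.
Set 2j − 10 = 0: j = 5.
C(10,5) = 252; (-2)^5 = -32; 1^5 = 1.
Coefficient = 252 · (-32) · 1 = -8064.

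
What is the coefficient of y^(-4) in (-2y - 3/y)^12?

General term: C(12,j)·(-2y)^j·(-3/y)^(12-j), with y-exponent 1j − 1(12−j) = 2j − 12.
Set 2j − 12 = -4: j = 4.
C(12,4) = 495; (-2)^4 = 16; (-3)^8 = 6561.
Coefficient = 495 · 16 · 6561 = 51963120.

51963120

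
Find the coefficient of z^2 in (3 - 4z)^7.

81648

The general term is C(7,j)·(3)^j·(-4z)^(7-j); the z^2 term has j = 5.
C(7,5) = 21.
Coefficient = C(7,5) · 3^5 · (-4)^2 = 21 · 243 · 16 = 81648.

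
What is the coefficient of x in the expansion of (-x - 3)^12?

The general term is C(12,j)·(-x)^j·(-3)^(12-j); the x^1 term has j = 1.
C(12,1) = 12.
Coefficient = C(12,1) · (-1)^1 · (-3)^11 = 12 · (-1) · (-177147) = 2125764.

2125764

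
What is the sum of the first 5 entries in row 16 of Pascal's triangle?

2517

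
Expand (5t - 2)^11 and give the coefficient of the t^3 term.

The general term is C(11,j)·(5t)^j·(-2)^(11-j); the t^3 term has j = 3.
C(11,3) = 165.
Coefficient = C(11,3) · 5^3 · (-2)^8 = 165 · 125 · 256 = 5280000.

5280000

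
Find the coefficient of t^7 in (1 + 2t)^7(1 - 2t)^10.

10752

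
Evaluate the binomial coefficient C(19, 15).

C(19,15) = C(19,4) by symmetry.
C(19,4) = (19·18·17·16) / 4! = 93024 / 24 = 3876.

3876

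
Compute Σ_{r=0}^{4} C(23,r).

10903

1 + 23 + 253 + 1771 + 8855 = 10903.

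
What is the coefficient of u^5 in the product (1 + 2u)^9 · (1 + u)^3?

Coefficient of u^5 = Σ_{j} C(9,j)·2^j·C(3,5-j)·1^(5-j) for j from 2 to 5.
= 144 + 2016 + 6048 + 4032 = 12240.

12240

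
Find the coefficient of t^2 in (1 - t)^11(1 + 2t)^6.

-17

Coefficient of t^2 = Σ_{j} C(11,j)·(-1)^j·C(6,2-j)·2^(2-j) for j from 0 to 2.
= 60 + (-132) + 55 = -17.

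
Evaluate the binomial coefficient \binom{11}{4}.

330

C(11,4) = (11·10·9·8) / 4! = 7920 / 24 = 330.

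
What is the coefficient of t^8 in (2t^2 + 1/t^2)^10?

General term: C(10,j)·(2t^2)^j·(1/t^2)^(10-j), with t-exponent 2j − 2(10−j) = 4j − 20.
Set 4j − 20 = 8: j = 7.
C(10,7) = 120; 2^7 = 128; 1^3 = 1.
Coefficient = 120 · 128 · 1 = 15360.

15360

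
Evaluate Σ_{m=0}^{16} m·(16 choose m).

Since m·C(16,m) = 16·C(15,m−1), the sum is 16·2^15 = 16·32768 = 524288.

524288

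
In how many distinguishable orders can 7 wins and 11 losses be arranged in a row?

Choose positions for the wins: C(18,7) = 31824.

31824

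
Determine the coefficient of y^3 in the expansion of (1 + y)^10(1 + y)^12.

(1 + y)^10(1 + y)^12 = (1 + y)^22, so the coefficient of y^3 is C(22,3)·1^3 = 1540·1 = 1540.

1540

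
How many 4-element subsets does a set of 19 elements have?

C(19,4) = (19·18·17·16) / 4! = 93024 / 24 = 3876.

3876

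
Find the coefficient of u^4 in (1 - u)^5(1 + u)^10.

-35

Coefficient of u^4 = Σ_{j} C(5,j)·(-1)^j·C(10,4-j)·1^(4-j) for j from 0 to 4.
= 210 + (-600) + 450 + (-100) + 5 = -35.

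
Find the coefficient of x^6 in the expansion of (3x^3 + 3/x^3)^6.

10935

General term: C(6,j)·(3x^3)^j·(3/x^3)^(6-j), with x-exponent 3j − 3(6−j) = 6j − 18.
Set 6j − 18 = 6: j = 4.
C(6,4) = 15; 3^4 = 81; 3^2 = 9.
Coefficient = 15 · 81 · 9 = 10935.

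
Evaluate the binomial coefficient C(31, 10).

C(31,10) = (31·30·29·28·27·26·25·24·23·22) / 10! = 160945136352000 / 3628800 = 44352165.

44352165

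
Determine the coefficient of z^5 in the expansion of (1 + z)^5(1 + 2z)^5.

1683

Coefficient of z^5 = Σ_{j} C(5,j)·1^j·C(5,5-j)·2^(5-j) for j from 0 to 5.
= 32 + 400 + 800 + 400 + 50 + 1 = 1683.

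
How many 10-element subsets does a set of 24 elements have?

1961256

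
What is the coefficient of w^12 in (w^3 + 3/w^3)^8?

General term: C(8,j)·(w^3)^j·(3/w^3)^(8-j), with w-exponent 3j − 3(8−j) = 6j − 24.
Set 6j − 24 = 12: j = 6.
C(8,6) = 28; 1^6 = 1; 3^2 = 9.
Coefficient = 28 · 1 · 9 = 252.

252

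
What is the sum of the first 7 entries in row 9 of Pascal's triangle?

466

1 + 9 + 36 + 84 + 126 + 126 + 84 = 466.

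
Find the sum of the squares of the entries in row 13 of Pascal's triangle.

By Vandermonde's identity, Σ C(13,k)² = C(26,13) = 10400600.

10400600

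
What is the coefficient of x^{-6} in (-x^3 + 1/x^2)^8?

General term: C(8,j)·(-x^3)^j·(1/x^2)^(8-j), with x-exponent 3j − 2(8−j) = 5j − 16.
Set 5j − 16 = -6: j = 2.
C(8,2) = 28; (-1)^2 = 1; 1^6 = 1.
Coefficient = 28 · 1 · 1 = 28.

28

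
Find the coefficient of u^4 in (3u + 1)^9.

10206

The general term is C(9,j)·(3u)^j·(1)^(9-j); the u^4 term has j = 4.
C(9,4) = 126.
Coefficient = C(9,4) · 3^4 = 126 · 81 = 10206.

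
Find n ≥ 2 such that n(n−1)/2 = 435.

n(n−1)/2 = 435 ⇒ n(n−1) = 870. Since 30·29 = 870, n = 30.

30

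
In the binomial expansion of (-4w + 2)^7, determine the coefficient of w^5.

-86016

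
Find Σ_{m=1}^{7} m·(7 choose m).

Since m·C(7,m) = 7·C(6,m−1), the sum is 7·2^6 = 7·64 = 448.

448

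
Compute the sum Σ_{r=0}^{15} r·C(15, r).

Since r·C(15,r) = 15·C(14,r−1), the sum is 15·2^14 = 15·16384 = 245760.

245760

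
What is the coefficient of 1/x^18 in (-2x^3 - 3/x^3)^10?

1180980

General term: C(10,j)·(-2x^3)^j·(-3/x^3)^(10-j), with x-exponent 3j − 3(10−j) = 6j − 30.
Set 6j − 30 = -18: j = 2.
C(10,2) = 45; (-2)^2 = 4; (-3)^8 = 6561.
Coefficient = 45 · 4 · 6561 = 1180980.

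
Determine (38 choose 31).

12620256

C(38,31) = C(38,7) by symmetry.
C(38,7) = (38·37·36·35·34·33·32) / 7! = 63606090240 / 5040 = 12620256.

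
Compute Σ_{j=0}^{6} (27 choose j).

397594

1 + 27 + 351 + 2925 + 17550 + 80730 + 296010 = 397594.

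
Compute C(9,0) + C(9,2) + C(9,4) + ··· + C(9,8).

Even-k terms of row 9 sum to 2^8 = 256.

256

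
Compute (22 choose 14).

319770

C(22,14) = C(22,8) by symmetry.
C(22,8) = (22·21·20·19·18·17·16·15) / 8! = 12893126400 / 40320 = 319770.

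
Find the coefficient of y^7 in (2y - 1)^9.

4608

The general term is C(9,j)·(2y)^j·(-1)^(9-j); the y^7 term has j = 7.
C(9,7) = 36.
Coefficient = C(9,7) · 2^7 = 36 · 128 = 4608.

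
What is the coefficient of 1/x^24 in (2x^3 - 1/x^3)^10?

General term: C(10,j)·(2x^3)^j·(-1/x^3)^(10-j), with x-exponent 3j − 3(10−j) = 6j − 30.
Set 6j − 30 = -24: j = 1.
C(10,1) = 10; 2^1 = 2; (-1)^9 = -1.
Coefficient = 10 · 2 · (-1) = -20.

-20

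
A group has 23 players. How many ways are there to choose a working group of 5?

This is C(23,5) = 33649.

33649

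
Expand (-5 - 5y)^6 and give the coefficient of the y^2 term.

The general term is C(6,j)·(-5)^j·(-5y)^(6-j); the y^2 term has j = 4.
C(6,4) = 15.
Coefficient = C(6,4) · (-5)^4 · (-5)^2 = 15 · 625 · 25 = 234375.

234375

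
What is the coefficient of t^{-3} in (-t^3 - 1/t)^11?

-55

General term: C(11,j)·(-t^3)^j·(-1/t)^(11-j), with t-exponent 3j − 1(11−j) = 4j − 11.
Set 4j − 11 = -3: j = 2.
C(11,2) = 55; (-1)^2 = 1; (-1)^9 = -1.
Coefficient = 55 · 1 · (-1) = -55.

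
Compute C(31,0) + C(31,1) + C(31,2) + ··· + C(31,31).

Setting x = 1 in (1+x)^31 gives Σ C(31,r) = 2^31 = 2147483648.

2147483648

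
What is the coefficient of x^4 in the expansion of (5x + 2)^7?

175000

The general term is C(7,j)·(5x)^j·(2)^(7-j); the x^4 term has j = 4.
C(7,4) = 35.
Coefficient = C(7,4) · 5^4 · 2^3 = 35 · 625 · 8 = 175000.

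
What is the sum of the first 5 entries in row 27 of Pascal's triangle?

1 + 27 + 351 + 2925 + 17550 = 20854.

20854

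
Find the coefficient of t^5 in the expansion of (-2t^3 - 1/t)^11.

General term: C(11,j)·(-2t^3)^j·(-1/t)^(11-j), with t-exponent 3j − 1(11−j) = 4j − 11.
Set 4j − 11 = 5: j = 4.
C(11,4) = 330; (-2)^4 = 16; (-1)^7 = -1.
Coefficient = 330 · 16 · (-1) = -5280.

-5280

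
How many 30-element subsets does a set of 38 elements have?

C(38,30) = C(38,8) by symmetry.
C(38,8) = (38·37·36·35·34·33·32·31) / 8! = 1971788797440 / 40320 = 48903492.

48903492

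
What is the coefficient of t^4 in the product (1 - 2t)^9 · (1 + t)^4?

121

Coefficient of t^4 = Σ_{j} C(9,j)·(-2)^j·C(4,4-j)·1^(4-j) for j from 0 to 4.
= 1 + (-72) + 864 + (-2688) + 2016 = 121.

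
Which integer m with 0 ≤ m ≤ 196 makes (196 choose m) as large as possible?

C(196,m) is maximized at m = 196/2 = 98.

98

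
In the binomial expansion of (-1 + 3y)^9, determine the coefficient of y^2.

-324

The general term is C(9,j)·(-1)^j·(3y)^(9-j); the y^2 term has j = 7.
C(9,7) = 36.
Coefficient = C(9,7) · (-1)^7 · 3^2 = 36 · (-1) · 9 = -324.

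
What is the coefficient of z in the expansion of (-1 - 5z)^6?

30

The general term is C(6,j)·(-1)^j·(-5z)^(6-j); the z^1 term has j = 5.
C(6,5) = 6.
Coefficient = C(6,5) · (-1)^5 · (-5)^1 = 6 · (-1) · (-5) = 30.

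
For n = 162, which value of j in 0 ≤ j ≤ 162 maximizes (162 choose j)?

C(162,j) is maximized at j = 162/2 = 81.

81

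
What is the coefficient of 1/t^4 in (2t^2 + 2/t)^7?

896

General term: C(7,j)·(2t^2)^j·(2/t)^(7-j), with t-exponent 2j − 1(7−j) = 3j − 7.
Set 3j − 7 = -4: j = 1.
C(7,1) = 7; 2^1 = 2; 2^6 = 64.
Coefficient = 7 · 2 · 64 = 896.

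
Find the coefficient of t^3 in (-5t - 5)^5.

-31250

The general term is C(5,j)·(-5t)^j·(-5)^(5-j); the t^3 term has j = 3.
C(5,3) = 10.
Coefficient = C(5,3) · (-5)^3 · (-5)^2 = 10 · (-125) · 25 = -31250.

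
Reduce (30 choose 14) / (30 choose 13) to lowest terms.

C(n,k+1)/C(n,k) = (n−k)/(k+1) = (30−13)/(13+1) = 17/14.

17/14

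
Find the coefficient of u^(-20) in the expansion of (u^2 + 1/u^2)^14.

91

General term: C(14,j)·(u^2)^j·(1/u^2)^(14-j), with u-exponent 2j − 2(14−j) = 4j − 28.
Set 4j − 28 = -20: j = 2.
C(14,2) = 91; 1^2 = 1; 1^12 = 1.
Coefficient = 91 · 1 · 1 = 91.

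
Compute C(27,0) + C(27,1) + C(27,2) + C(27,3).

3304

1 + 27 + 351 + 2925 = 3304.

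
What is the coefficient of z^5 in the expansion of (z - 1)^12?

The general term is C(12,j)·(z)^j·(-1)^(12-j); the z^5 term has j = 5.
C(12,5) = 792.
Coefficient = C(12,5) · (-1)^7 = 792 · (-1) = -792.

-792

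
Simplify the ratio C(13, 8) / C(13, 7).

3/4

C(n,k+1)/C(n,k) = (n−k)/(k+1) = (13−7)/(7+1) = 6/8 = 3/4.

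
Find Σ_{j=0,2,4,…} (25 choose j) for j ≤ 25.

Even-j terms of row 25 sum to 2^24 = 16777216.

16777216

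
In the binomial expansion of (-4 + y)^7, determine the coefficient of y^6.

-28

The general term is C(7,j)·(-4)^j·(y)^(7-j); the y^6 term has j = 1.
C(7,1) = 7.
Coefficient = C(7,1) · (-4)^1 = 7 · (-4) = -28.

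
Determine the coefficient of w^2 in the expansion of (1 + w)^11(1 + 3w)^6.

388

Coefficient of w^2 = Σ_{j} C(11,j)·1^j·C(6,2-j)·3^(2-j) for j from 0 to 2.
= 135 + 198 + 55 = 388.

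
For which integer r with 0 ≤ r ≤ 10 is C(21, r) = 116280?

C(21,r) increases on 0 ≤ r ≤ 10. C(21,6) = 54264 and C(21,7) = 116280, so r = 7.

7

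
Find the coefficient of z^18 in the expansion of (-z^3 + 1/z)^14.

General term: C(14,j)·(-z^3)^j·(1/z)^(14-j), with z-exponent 3j − 1(14−j) = 4j − 14.
Set 4j − 14 = 18: j = 8.
C(14,8) = 3003; (-1)^8 = 1; 1^6 = 1.
Coefficient = 3003 · 1 · 1 = 3003.

3003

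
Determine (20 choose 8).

C(20,8) = (20·19·18·17·16·15·14·13) / 8! = 5079110400 / 40320 = 125970.

125970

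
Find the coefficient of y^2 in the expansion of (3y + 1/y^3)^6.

General term: C(6,j)·(3y)^j·(1/y^3)^(6-j), with y-exponent 1j − 3(6−j) = 4j − 18.
Set 4j − 18 = 2: j = 5.
C(6,5) = 6; 3^5 = 243; 1^1 = 1.
Coefficient = 6 · 243 · 1 = 1458.

1458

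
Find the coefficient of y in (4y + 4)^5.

5120

The general term is C(5,j)·(4y)^j·(4)^(5-j); the y^1 term has j = 1.
C(5,1) = 5.
Coefficient = C(5,1) · 4^1 · 4^4 = 5 · 4 · 256 = 5120.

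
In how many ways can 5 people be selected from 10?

This is C(10,5) = 252.

252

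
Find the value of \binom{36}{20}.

C(36,20) = C(36,16) by symmetry.
C(36,16) = (36·35·34·33·32·31·30·29·28·27·26·25·24·23·22·21) / 16! = 152901072685905223680000 / 20922789888000 = 7307872110.

7307872110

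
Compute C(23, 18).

C(23,18) = C(23,5) by symmetry.
C(23,5) = (23·22·21·20·19) / 5! = 4037880 / 120 = 33649.

33649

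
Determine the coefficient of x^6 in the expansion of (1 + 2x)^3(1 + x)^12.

13376

Coefficient of x^6 = Σ_{j} C(3,j)·2^j·C(12,6-j)·1^(6-j) for j from 0 to 3.
= 924 + 4752 + 5940 + 1760 = 13376.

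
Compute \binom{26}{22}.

14950

C(26,22) = C(26,4) by symmetry.
C(26,4) = (26·25·24·23) / 4! = 358800 / 24 = 14950.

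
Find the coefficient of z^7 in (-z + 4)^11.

The general term is C(11,j)·(-z)^j·(4)^(11-j); the z^7 term has j = 7.
C(11,7) = 330.
Coefficient = C(11,7) · (-1)^7 · 4^4 = 330 · (-1) · 256 = -84480.

-84480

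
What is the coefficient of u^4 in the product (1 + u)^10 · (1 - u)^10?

Coefficient of u^4 = Σ_{j} C(10,j)·1^j·C(10,4-j)·(-1)^(4-j) for j from 0 to 4.
= 210 + (-1200) + 2025 + (-1200) + 210 = 45.

45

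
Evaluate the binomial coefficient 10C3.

C(10,3) = (10·9·8) / 3! = 720 / 6 = 120.

120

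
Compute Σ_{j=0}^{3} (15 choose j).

576

1 + 15 + 105 + 455 = 576.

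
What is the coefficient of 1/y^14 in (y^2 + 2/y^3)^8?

General term: C(8,j)·(y^2)^j·(2/y^3)^(8-j), with y-exponent 2j − 3(8−j) = 5j − 24.
Set 5j − 24 = -14: j = 2.
C(8,2) = 28; 1^2 = 1; 2^6 = 64.
Coefficient = 28 · 1 · 64 = 1792.

1792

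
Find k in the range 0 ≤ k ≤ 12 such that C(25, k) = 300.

2

C(25,k) increases on 0 ≤ k ≤ 12. C(25,1) = 25 and C(25,2) = 300, so k = 2.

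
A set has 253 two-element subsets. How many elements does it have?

n(n−1)/2 = 253 ⇒ n(n−1) = 506. Since 23·22 = 506, n = 23.

23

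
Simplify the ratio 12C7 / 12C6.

C(n,k+1)/C(n,k) = (n−k)/(k+1) = (12−6)/(6+1) = 6/7.

6/7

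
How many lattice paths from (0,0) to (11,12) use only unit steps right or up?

Each path is a sequence of 23 steps with 11 rights: C(23,11) = 1352078.

1352078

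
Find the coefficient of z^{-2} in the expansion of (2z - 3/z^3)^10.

-414720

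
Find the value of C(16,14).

120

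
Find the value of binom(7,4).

35

C(7,4) = C(7,3) by symmetry.
C(7,3) = (7·6·5) / 3! = 210 / 6 = 35.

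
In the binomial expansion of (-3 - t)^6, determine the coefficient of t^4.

135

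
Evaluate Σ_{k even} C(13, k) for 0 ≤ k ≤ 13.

4096

Even-k terms of row 13 sum to 2^12 = 4096.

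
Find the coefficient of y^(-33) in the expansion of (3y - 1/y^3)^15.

12285

General term: C(15,j)·(3y)^j·(-1/y^3)^(15-j), with y-exponent 1j − 3(15−j) = 4j − 45.
Set 4j − 45 = -33: j = 3.
C(15,3) = 455; 3^3 = 27; (-1)^12 = 1.
Coefficient = 455 · 27 · 1 = 12285.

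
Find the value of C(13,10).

286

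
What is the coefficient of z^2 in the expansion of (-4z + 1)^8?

The general term is C(8,j)·(-4z)^j·(1)^(8-j); the z^2 term has j = 2.
C(8,2) = 28.
Coefficient = C(8,2) · (-4)^2 = 28 · 16 = 448.

448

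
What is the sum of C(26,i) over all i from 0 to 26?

The entries of row 26 sum to 2^26 = 67108864.

67108864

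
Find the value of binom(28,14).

40116600

C(28,14) = (28·27·26·25·24·23·22·21·20·19·18·17·16·15) / 14! = 3497296636753920000 / 87178291200 = 40116600.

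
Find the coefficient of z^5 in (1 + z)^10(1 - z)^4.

Coefficient of z^5 = Σ_{j} C(10,j)·1^j·C(4,5-j)·(-1)^(5-j) for j from 1 to 5.
= 10 + (-180) + 720 + (-840) + 252 = -38.

-38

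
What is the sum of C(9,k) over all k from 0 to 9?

512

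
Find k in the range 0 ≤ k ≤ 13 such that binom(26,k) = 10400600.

C(26,k) increases on 0 ≤ k ≤ 13. C(26,12) = 9657700 and C(26,13) = 10400600, so k = 13.

13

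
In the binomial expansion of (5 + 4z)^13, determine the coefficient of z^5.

514800000000

The general term is C(13,j)·(5)^j·(4z)^(13-j); the z^5 term has j = 8.
C(13,8) = 1287.
Coefficient = C(13,8) · 5^8 · 4^5 = 1287 · 390625 · 1024 = 514800000000.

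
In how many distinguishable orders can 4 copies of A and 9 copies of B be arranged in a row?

Choose positions for the A's: C(13,4) = 715.

715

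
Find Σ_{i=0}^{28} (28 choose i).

268435456

Setting x = 1 in (1+x)^28 gives Σ C(28,i) = 2^28 = 268435456.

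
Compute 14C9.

2002

C(14,9) = C(14,5) by symmetry.
C(14,5) = (14·13·12·11·10) / 5! = 240240 / 120 = 2002.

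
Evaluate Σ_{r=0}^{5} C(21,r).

27896

1 + 21 + 210 + 1330 + 5985 + 20349 = 27896.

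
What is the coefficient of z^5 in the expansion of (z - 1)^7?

21

The general term is C(7,j)·(z)^j·(-1)^(7-j); the z^5 term has j = 5.
C(7,5) = 21.
Coefficient = C(7,5) = 21.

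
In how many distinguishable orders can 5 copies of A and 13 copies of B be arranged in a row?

8568

Choose positions for the A's: C(18,5) = 8568.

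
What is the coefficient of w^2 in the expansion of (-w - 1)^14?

The general term is C(14,j)·(-w)^j·(-1)^(14-j); the w^2 term has j = 2.
C(14,2) = 91.
Coefficient = C(14,2) = 91.

91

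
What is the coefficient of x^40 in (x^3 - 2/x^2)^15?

General term: C(15,j)·(x^3)^j·(-2/x^2)^(15-j), with x-exponent 3j − 2(15−j) = 5j − 30.
Set 5j − 30 = 40: j = 14.
C(15,14) = 15; 1^14 = 1; (-2)^1 = -2.
Coefficient = 15 · 1 · (-2) = -30.

-30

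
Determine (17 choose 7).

C(17,7) = (17·16·15·14·13·12·11) / 7! = 98017920 / 5040 = 19448.

19448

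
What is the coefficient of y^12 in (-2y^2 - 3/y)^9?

-41472

General term: C(9,j)·(-2y^2)^j·(-3/y)^(9-j), with y-exponent 2j − 1(9−j) = 3j − 9.
Set 3j − 9 = 12: j = 7.
C(9,7) = 36; (-2)^7 = -128; (-3)^2 = 9.
Coefficient = 36 · (-128) · 9 = -41472.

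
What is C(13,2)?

C(13,2) = (13·12) / 2! = 156 / 2 = 78.

78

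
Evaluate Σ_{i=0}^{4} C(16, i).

2517

1 + 16 + 120 + 560 + 1820 = 2517.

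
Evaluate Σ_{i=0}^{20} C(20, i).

1048576

The entries of row 20 sum to 2^20 = 1048576.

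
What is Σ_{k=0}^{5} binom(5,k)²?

252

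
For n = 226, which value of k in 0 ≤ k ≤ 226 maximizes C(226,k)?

113

C(226,k) is maximized at k = 226/2 = 113.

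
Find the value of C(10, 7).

C(10,7) = C(10,3) by symmetry.
C(10,3) = (10·9·8) / 3! = 720 / 6 = 120.

120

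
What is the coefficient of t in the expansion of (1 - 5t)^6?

-30

The general term is C(6,j)·(1)^j·(-5t)^(6-j); the t^1 term has j = 5.
C(6,5) = 6.
Coefficient = C(6,5) · (-5)^1 = 6 · (-5) = -30.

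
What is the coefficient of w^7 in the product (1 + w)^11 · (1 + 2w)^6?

Coefficient of w^7 = Σ_{j} C(11,j)·1^j·C(6,7-j)·2^(7-j) for j from 1 to 7.
= 704 + 10560 + 39600 + 52800 + 27720 + 5544 + 330 = 137258.

137258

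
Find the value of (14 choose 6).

3003

C(14,6) = (14·13·12·11·10·9) / 6! = 2162160 / 720 = 3003.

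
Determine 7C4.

C(7,4) = C(7,3) by symmetry.
C(7,3) = (7·6·5) / 3! = 210 / 6 = 35.

35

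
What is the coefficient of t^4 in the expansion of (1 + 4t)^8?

The general term is C(8,j)·(1)^j·(4t)^(8-j); the t^4 term has j = 4.
C(8,4) = 70.
Coefficient = C(8,4) · 4^4 = 70 · 256 = 17920.

17920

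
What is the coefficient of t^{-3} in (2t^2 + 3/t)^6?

2916

General term: C(6,j)·(2t^2)^j·(3/t)^(6-j), with t-exponent 2j − 1(6−j) = 3j − 6.
Set 3j − 6 = -3: j = 1.
C(6,1) = 6; 2^1 = 2; 3^5 = 243.
Coefficient = 6 · 2 · 243 = 2916.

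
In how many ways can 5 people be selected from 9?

This is C(9,5) = 126.

126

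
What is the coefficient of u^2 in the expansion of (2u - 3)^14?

The general term is C(14,j)·(2u)^j·(-3)^(14-j); the u^2 term has j = 2.
C(14,2) = 91.
Coefficient = C(14,2) · 2^2 · (-3)^12 = 91 · 4 · 531441 = 193444524.

193444524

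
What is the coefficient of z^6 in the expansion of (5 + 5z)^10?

The general term is C(10,j)·(5)^j·(5z)^(10-j); the z^6 term has j = 4.
C(10,4) = 210.
Coefficient = C(10,4) · 5^4 · 5^6 = 210 · 625 · 15625 = 2050781250.

2050781250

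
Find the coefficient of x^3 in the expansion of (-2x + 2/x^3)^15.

14909440

General term: C(15,j)·(-2x)^j·(2/x^3)^(15-j), with x-exponent 1j − 3(15−j) = 4j − 45.
Set 4j − 45 = 3: j = 12.
C(15,12) = 455; (-2)^12 = 4096; 2^3 = 8.
Coefficient = 455 · 4096 · 8 = 14909440.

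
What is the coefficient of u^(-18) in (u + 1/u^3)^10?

120

General term: C(10,j)·(u)^j·(1/u^3)^(10-j), with u-exponent 1j − 3(10−j) = 4j − 30.
Set 4j − 30 = -18: j = 3.
C(10,3) = 120; 1^3 = 1; 1^7 = 1.
Coefficient = 120 · 1 · 1 = 120.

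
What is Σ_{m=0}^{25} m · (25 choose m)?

419430400

Differentiating (1+x)^25 and setting x=1: Σ m·C(25,m) = 25·2^24 = 419430400.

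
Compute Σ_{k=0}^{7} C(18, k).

1 + 18 + 153 + 816 + 3060 + 8568 + 18564 + 31824 = 63004.

63004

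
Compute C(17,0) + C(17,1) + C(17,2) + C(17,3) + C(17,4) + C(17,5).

9402

1 + 17 + 136 + 680 + 2380 + 6188 = 9402.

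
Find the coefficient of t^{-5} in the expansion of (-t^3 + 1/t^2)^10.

General term: C(10,j)·(-t^3)^j·(1/t^2)^(10-j), with t-exponent 3j − 2(10−j) = 5j − 20.
Set 5j − 20 = -5: j = 3.
C(10,3) = 120; (-1)^3 = -1; 1^7 = 1.
Coefficient = 120 · (-1) · 1 = -120.

-120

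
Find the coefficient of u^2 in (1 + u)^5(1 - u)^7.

-4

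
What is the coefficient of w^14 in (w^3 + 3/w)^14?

7505784

General term: C(14,j)·(w^3)^j·(3/w)^(14-j), with w-exponent 3j − 1(14−j) = 4j − 14.
Set 4j − 14 = 14: j = 7.
C(14,7) = 3432; 1^7 = 1; 3^7 = 2187.
Coefficient = 3432 · 1 · 2187 = 7505784.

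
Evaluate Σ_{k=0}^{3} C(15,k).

1 + 15 + 105 + 455 = 576.

576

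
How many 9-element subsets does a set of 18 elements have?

48620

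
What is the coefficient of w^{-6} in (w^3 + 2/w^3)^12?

General term: C(12,j)·(w^3)^j·(2/w^3)^(12-j), with w-exponent 3j − 3(12−j) = 6j − 36.
Set 6j − 36 = -6: j = 5.
C(12,5) = 792; 1^5 = 1; 2^7 = 128.
Coefficient = 792 · 1 · 128 = 101376.

101376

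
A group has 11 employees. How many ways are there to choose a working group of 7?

This is C(11,7) = 330.

330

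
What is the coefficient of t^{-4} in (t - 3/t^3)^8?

-1512

General term: C(8,j)·(t)^j·(-3/t^3)^(8-j), with t-exponent 1j − 3(8−j) = 4j − 24.
Set 4j − 24 = -4: j = 5.
C(8,5) = 56; 1^5 = 1; (-3)^3 = -27.
Coefficient = 56 · 1 · (-27) = -1512.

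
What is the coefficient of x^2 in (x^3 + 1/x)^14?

General term: C(14,j)·(x^3)^j·(1/x)^(14-j), with x-exponent 3j − 1(14−j) = 4j − 14.
Set 4j − 14 = 2: j = 4.
C(14,4) = 1001; 1^4 = 1; 1^10 = 1.
Coefficient = 1001 · 1 · 1 = 1001.

1001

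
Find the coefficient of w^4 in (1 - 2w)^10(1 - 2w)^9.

62016

(1 - 2w)^10(1 - 2w)^9 = (1 - 2w)^19, so the coefficient of w^4 is C(19,4)·(-2)^4 = 3876·16 = 62016.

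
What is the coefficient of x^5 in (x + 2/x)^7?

General term: C(7,j)·(x)^j·(2/x)^(7-j), with x-exponent 1j − 1(7−j) = 2j − 7.
Set 2j − 7 = 5: j = 6.
C(7,6) = 7; 1^6 = 1; 2^1 = 2.
Coefficient = 7 · 1 · 2 = 14.

14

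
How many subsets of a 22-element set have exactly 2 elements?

Choose the 2 positions: C(22,2) = 231.

231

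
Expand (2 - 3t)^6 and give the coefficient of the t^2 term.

2160

The general term is C(6,j)·(2)^j·(-3t)^(6-j); the t^2 term has j = 4.
C(6,4) = 15.
Coefficient = C(6,4) · 2^4 · (-3)^2 = 15 · 16 · 9 = 2160.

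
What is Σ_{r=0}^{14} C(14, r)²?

Σ C(14,r)² is the coefficient of x^14 in (1+x)^14(1+x)^14 = (1+x)^28, i.e. C(28,14) = 40116600.

40116600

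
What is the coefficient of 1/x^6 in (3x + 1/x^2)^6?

General term: C(6,j)·(3x)^j·(1/x^2)^(6-j), with x-exponent 1j − 2(6−j) = 3j − 12.
Set 3j − 12 = -6: j = 2.
C(6,2) = 15; 3^2 = 9; 1^4 = 1.
Coefficient = 15 · 9 · 1 = 135.

135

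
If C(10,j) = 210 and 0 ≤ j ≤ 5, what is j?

4

C(10,j) increases on 0 ≤ j ≤ 5. C(10,3) = 120 and C(10,4) = 210, so j = 4.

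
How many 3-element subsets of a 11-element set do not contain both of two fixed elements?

156

All 3-subsets: C(11,3) = 165. Those containing both fixed elements: C(9,1) = 9.
165 − 9 = 156.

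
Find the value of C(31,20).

84672315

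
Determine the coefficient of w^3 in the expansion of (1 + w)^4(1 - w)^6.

8

Coefficient of w^3 = Σ_{j} C(4,j)·1^j·C(6,3-j)·(-1)^(3-j) for j from 0 to 3.
= (-20) + 60 + (-36) + 4 = 8.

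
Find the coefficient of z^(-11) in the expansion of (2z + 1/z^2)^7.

14

General term: C(7,j)·(2z)^j·(1/z^2)^(7-j), with z-exponent 1j − 2(7−j) = 3j − 14.
Set 3j − 14 = -11: j = 1.
C(7,1) = 7; 2^1 = 2; 1^6 = 1.
Coefficient = 7 · 2 · 1 = 14.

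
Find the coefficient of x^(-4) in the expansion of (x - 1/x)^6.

-6

General term: C(6,j)·(x)^j·(-1/x)^(6-j), with x-exponent 1j − 1(6−j) = 2j − 6.
Set 2j − 6 = -4: j = 1.
C(6,1) = 6; 1^1 = 1; (-1)^5 = -1.
Coefficient = 6 · 1 · (-1) = -6.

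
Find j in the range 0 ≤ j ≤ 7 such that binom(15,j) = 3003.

C(15,j) increases on 0 ≤ j ≤ 7. C(15,4) = 1365 and C(15,5) = 3003, so j = 5.

5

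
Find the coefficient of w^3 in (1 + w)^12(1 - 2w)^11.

Coefficient of w^3 = Σ_{j} C(12,j)·1^j·C(11,3-j)·(-2)^(3-j) for j from 0 to 3.
= (-1320) + 2640 + (-1452) + 220 = 88.

88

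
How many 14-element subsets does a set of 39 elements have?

15084504396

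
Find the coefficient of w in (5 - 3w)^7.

The general term is C(7,j)·(5)^j·(-3w)^(7-j); the w^1 term has j = 6.
C(7,6) = 7.
Coefficient = C(7,6) · 5^6 · (-3)^1 = 7 · 15625 · (-3) = -328125.

-328125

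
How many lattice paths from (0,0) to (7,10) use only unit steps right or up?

19448

Each path is a sequence of 17 steps with 7 rights: C(17,7) = 19448.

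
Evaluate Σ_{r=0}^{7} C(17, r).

1 + 17 + 136 + 680 + 2380 + 6188 + 12376 + 19448 = 41226.

41226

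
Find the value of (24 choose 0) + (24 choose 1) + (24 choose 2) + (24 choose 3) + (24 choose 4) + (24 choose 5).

55455

1 + 24 + 276 + 2024 + 10626 + 42504 = 55455.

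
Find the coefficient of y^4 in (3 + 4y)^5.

The general term is C(5,j)·(3)^j·(4y)^(5-j); the y^4 term has j = 1.
C(5,1) = 5.
Coefficient = C(5,1) · 3^1 · 4^4 = 5 · 3 · 256 = 3840.

3840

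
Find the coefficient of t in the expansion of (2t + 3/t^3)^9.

General term: C(9,j)·(2t)^j·(3/t^3)^(9-j), with t-exponent 1j − 3(9−j) = 4j − 27.
Set 4j − 27 = 1: j = 7.
C(9,7) = 36; 2^7 = 128; 3^2 = 9.
Coefficient = 36 · 128 · 9 = 41472.

41472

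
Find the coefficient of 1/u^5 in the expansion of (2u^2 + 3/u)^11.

General term: C(11,j)·(2u^2)^j·(3/u)^(11-j), with u-exponent 2j − 1(11−j) = 3j − 11.
Set 3j − 11 = -5: j = 2.
C(11,2) = 55; 2^2 = 4; 3^9 = 19683.
Coefficient = 55 · 4 · 19683 = 4330260.

4330260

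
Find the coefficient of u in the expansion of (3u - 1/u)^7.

-2835

General term: C(7,j)·(3u)^j·(-1/u)^(7-j), with u-exponent 1j − 1(7−j) = 2j − 7.
Set 2j − 7 = 1: j = 4.
C(7,4) = 35; 3^4 = 81; (-1)^3 = -1.
Coefficient = 35 · 81 · (-1) = -2835.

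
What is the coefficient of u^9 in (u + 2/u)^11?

22

General term: C(11,j)·(u)^j·(2/u)^(11-j), with u-exponent 1j − 1(11−j) = 2j − 11.
Set 2j − 11 = 9: j = 10.
C(11,10) = 11; 1^10 = 1; 2^1 = 2.
Coefficient = 11 · 1 · 2 = 22.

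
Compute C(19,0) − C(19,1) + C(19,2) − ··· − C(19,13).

The partial alternating sum Σ_{k=0}^{13} (−1)^k C(19,k) = (−1)^13 C(18,13) = -8568.

-8568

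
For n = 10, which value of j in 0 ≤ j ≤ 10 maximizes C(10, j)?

C(10,j) is maximized at j = 10/2 = 5.

5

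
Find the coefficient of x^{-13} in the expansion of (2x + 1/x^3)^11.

14784

General term: C(11,j)·(2x)^j·(1/x^3)^(11-j), with x-exponent 1j − 3(11−j) = 4j − 33.
Set 4j − 33 = -13: j = 5.
C(11,5) = 462; 2^5 = 32; 1^6 = 1.
Coefficient = 462 · 32 · 1 = 14784.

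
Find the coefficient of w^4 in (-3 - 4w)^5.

The general term is C(5,j)·(-3)^j·(-4w)^(5-j); the w^4 term has j = 1.
C(5,1) = 5.
Coefficient = C(5,1) · (-3)^1 · (-4)^4 = 5 · (-3) · 256 = -3840.

-3840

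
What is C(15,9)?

C(15,9) = C(15,6) by symmetry.
C(15,6) = (15·14·13·12·11·10) / 6! = 3603600 / 720 = 5005.

5005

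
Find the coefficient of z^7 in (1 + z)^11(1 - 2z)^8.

Coefficient of z^7 = Σ_{j} C(11,j)·1^j·C(8,7-j)·(-2)^(7-j) for j from 0 to 7.
= (-1024) + 19712 + (-98560) + 184800 + (-147840) + 51744 + (-7392) + 330 = 1770.

1770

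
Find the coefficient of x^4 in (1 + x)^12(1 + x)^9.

5985

Coefficient of x^4 = Σ_{j} C(12,j)·C(9,4-j) for j from 0 to 4.
= 126 + 1008 + 2376 + 1980 + 495 = 5985.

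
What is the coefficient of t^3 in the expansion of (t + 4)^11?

The general term is C(11,j)·(t)^j·(4)^(11-j); the t^3 term has j = 3.
C(11,3) = 165.
Coefficient = C(11,3) · 4^8 = 165 · 65536 = 10813440.

10813440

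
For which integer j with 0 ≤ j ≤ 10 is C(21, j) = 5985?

4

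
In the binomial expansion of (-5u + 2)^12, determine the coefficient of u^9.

-3437500000

The general term is C(12,j)·(-5u)^j·(2)^(12-j); the u^9 term has j = 9.
C(12,9) = 220.
Coefficient = C(12,9) · (-5)^9 · 2^3 = 220 · (-1953125) · 8 = -3437500000.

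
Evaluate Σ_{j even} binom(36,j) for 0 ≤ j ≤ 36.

Half of (1+1)^36 + (1−1)^36 gives the even-index sum: 2^35 = 34359738368.

34359738368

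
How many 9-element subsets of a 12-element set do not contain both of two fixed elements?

All 9-subsets: C(12,9) = 220. Those containing both fixed elements: C(10,7) = 120.
220 − 120 = 100.

100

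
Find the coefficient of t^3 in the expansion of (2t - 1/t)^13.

-329472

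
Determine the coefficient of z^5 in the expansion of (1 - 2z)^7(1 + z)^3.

252

Coefficient of z^5 = Σ_{j} C(7,j)·(-2)^j·C(3,5-j)·1^(5-j) for j from 2 to 5.
= 84 + (-840) + 1680 + (-672) = 252.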